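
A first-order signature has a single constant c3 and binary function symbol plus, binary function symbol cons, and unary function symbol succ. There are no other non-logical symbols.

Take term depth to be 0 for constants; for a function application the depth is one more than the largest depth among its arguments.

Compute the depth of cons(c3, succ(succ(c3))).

3

depth(succ(c3)) = 1 + depth(c3) = 1 + 0 = 1
depth(succ(succ(c3))) = 1 + depth(succ(c3)) = 1 + 1 = 2
depth(cons(c3, succ(succ(c3)))) = 1 + max(0, 2) = 3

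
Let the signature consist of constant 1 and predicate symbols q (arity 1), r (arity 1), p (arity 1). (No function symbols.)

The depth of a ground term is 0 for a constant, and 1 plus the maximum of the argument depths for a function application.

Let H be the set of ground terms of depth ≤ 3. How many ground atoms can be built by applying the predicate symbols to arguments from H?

First count ground terms of depth ≤ 3.
With no function symbols every ground term is a constant, so there is exactly 1 ground term at every depth bound.
N_0 = 1
N_1 = 1
N_2 = 1
N_3 = 1
So |H| = 1.
A ground atom is a predicate applied to a tuple of terms from H, so the count is the sum over predicates of |H|^arity:
  q: 1;  r: 1;  p: 1
Total ground atoms: 1 + 1 + 1 = 3.

3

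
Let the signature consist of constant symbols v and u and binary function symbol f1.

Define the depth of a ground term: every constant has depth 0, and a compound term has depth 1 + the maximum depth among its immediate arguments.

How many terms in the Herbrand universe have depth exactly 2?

32

Count level by level. With function symbols f1/2, the terms of depth ≤ k are the 2 constants together with each function applied to depth-≤(k−1) tuples, so N_k = 2 + N_{k-1}^2.
N_0 = 2
N_1 = 2 + 2^2 = 6
N_2 = 2 + 6^2 = 38
Terms of depth exactly 2: N_2 − N_1 = 38 − 6 = 32.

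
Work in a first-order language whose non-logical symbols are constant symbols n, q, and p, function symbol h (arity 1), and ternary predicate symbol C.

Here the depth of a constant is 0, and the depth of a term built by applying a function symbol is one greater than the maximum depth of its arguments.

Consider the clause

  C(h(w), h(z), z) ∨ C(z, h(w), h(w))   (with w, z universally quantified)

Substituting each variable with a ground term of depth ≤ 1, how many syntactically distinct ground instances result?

Ground terms of depth ≤ 1:
  Count level by level. With function symbols h/1, the terms of depth ≤ k are the 3 constants together with each function applied to depth-≤(k−1) tuples, so N_k = 3 + N_{k-1}.
  N_0 = 3
  N_1 = 3 + 3 = 6
  Explicitly: n, q, p, h(n), h(q), h(p).
So there are 6 ground terms available for substitution.
There are 2 variables to instantiate (w, z), each occurring in at least one literal, so different choices give different ground instances.
Number of ground instances = 6^2 = 36.

36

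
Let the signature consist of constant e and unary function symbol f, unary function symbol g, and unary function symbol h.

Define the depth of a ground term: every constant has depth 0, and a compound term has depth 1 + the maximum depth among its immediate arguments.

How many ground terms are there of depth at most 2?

Write N_k for the number of ground terms of depth ≤ k. A term of depth ≤ k is either a constant or a function symbol applied to arguments of depth ≤ k−1, so N_k = 1 + N_{k-1} + N_{k-1} + N_{k-1}.
N_0 = 1
N_1 = 1 + 1 + 1 + 1 = 4
N_2 = 1 + 4 + 4 + 4 = 13

13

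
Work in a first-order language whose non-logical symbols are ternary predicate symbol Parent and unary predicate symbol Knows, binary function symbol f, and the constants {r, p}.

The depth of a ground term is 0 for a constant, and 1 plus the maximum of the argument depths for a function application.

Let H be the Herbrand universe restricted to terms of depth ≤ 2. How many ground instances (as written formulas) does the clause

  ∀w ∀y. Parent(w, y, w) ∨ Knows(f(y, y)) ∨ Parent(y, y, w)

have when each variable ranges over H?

1444

Ground terms of depth ≤ 2:
  Write N_k for the number of ground terms of depth ≤ k. A term of depth ≤ k is either a constant or a function symbol applied to arguments of depth ≤ k−1, so N_k = 2 + N_{k-1}^2.
  N_0 = 2
  N_1 = 2 + 2^2 = 6
  N_2 = 2 + 6^2 = 38
So there are 38 ground terms available for substitution.
The clause has 2 distinct variables (w, y), each appearing in the body. In the free term algebra distinct substitutions yield syntactically distinct ground instances.
Number of ground instances = 38^2 = 1444.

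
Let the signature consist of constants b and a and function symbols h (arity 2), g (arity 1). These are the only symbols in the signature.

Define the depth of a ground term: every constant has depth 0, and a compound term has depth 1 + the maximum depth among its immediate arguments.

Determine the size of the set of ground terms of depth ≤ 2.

Let N_k count ground terms of depth at most k. Each non-constant term of depth ≤ k is some function symbol applied to depth-≤(k−1) arguments, giving N_k = 2 + N_{k-1}^2 + N_{k-1}.
N_0 = 2
N_1 = 2 + 2^2 + 2 = 8
N_2 = 2 + 8^2 + 8 = 74

74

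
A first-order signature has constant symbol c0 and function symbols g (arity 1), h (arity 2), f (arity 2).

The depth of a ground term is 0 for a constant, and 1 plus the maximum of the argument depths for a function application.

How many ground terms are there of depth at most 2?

37

Count level by level. With function symbols g/1, h/2, f/2, the terms of depth ≤ k are the 1 constant together with each function applied to depth-≤(k−1) tuples, so N_k = 1 + N_{k-1} + N_{k-1}^2 + N_{k-1}^2.
N_0 = 1
N_1 = 1 + 1 + 1^2 + 1^2 = 4
N_2 = 1 + 4 + 4^2 + 4^2 = 37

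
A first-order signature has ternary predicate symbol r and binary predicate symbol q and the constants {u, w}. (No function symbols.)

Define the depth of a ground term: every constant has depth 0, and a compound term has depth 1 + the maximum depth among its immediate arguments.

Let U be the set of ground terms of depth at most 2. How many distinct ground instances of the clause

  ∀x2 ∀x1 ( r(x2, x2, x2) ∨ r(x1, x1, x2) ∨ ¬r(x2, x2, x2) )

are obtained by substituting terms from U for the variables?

4

Ground terms of depth ≤ 2:
  With no function symbols every ground term is a constant, so there are exactly 2 ground terms at every depth bound.
  N_0 = 2
  N_1 = 2
  N_2 = 2
So there are 2 ground terms available for substitution.
The clause has 2 distinct variables (x2, x1), each appearing in the body. In the free term algebra distinct substitutions yield syntactically distinct ground instances.
Number of ground instances = 2^2 = 4.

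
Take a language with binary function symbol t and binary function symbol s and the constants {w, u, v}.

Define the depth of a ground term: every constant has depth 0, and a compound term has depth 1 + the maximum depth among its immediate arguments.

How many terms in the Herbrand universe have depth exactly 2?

Let N_k = |{terms of depth ≤ k}|. Then N_0 = 3 and N_k = 3 + N_{k-1}^2 + N_{k-1}^2 for k ≥ 1 (one summand per function symbol, arity giving the exponent).
N_0 = 3
N_1 = 3 + 3^2 + 3^2 = 21
N_2 = 3 + 21^2 + 21^2 = 885
Terms of depth exactly 2: N_2 − N_1 = 885 − 21 = 864.

864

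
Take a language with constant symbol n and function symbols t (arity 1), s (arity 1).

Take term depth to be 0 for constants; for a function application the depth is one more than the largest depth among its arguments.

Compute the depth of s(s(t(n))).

depth(t(n)) = 1 + depth(n) = 1 + 0 = 1
depth(s(t(n))) = 1 + depth(t(n)) = 1 + 1 = 2
depth(s(s(t(n)))) = 1 + depth(s(t(n))) = 1 + 2 = 3

3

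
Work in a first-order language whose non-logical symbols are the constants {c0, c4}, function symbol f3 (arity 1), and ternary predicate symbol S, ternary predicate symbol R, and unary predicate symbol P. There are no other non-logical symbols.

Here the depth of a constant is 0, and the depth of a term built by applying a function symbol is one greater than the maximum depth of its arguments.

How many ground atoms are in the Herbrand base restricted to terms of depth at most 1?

First count ground terms of depth ≤ 1.
Let N_k = |{terms of depth ≤ k}|. Then N_0 = 2 and N_k = 2 + N_{k-1} for k ≥ 1 (one summand per function symbol, arity giving the exponent).
N_0 = 2
N_1 = 2 + 2 = 4
Explicitly: c0, c4, f3(c0), f3(c4).
So |H| = 4.
For each predicate symbol, the number of ground atoms is |H| raised to its arity; summing:
  S: 4^3 = 64;  R: 4^3 = 64;  P: 4
Total ground atoms: 64 + 64 + 4 = 132.

132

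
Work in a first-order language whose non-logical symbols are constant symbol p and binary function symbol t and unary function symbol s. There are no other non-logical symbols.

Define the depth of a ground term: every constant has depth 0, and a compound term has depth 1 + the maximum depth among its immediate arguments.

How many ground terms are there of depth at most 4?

Write N_k for the number of ground terms of depth ≤ k. A term of depth ≤ k is either a constant or a function symbol applied to arguments of depth ≤ k−1, so N_k = 1 + N_{k-1}^2 + N_{k-1}.
N_0 = 1
N_1 = 1 + 1^2 + 1 = 3
N_2 = 1 + 3^2 + 3 = 13
N_3 = 1 + 13^2 + 13 = 183
N_4 = 1 + 183^2 + 183 = 33673

33673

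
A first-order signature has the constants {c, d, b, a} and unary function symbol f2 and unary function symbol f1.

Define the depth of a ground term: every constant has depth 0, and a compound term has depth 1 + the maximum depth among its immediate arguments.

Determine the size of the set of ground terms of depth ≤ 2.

Count level by level. With function symbols f2/1, f1/1, the terms of depth ≤ k are the 4 constants together with each function applied to depth-≤(k−1) tuples, so N_k = 4 + N_{k-1} + N_{k-1}.
N_0 = 4
N_1 = 4 + 4 + 4 = 12
N_2 = 4 + 12 + 12 = 28

28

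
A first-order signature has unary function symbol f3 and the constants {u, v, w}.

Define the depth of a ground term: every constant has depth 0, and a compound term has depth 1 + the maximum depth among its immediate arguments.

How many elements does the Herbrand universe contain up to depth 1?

Write N_k for the number of ground terms of depth ≤ k. A term of depth ≤ k is either a constant or a function symbol applied to arguments of depth ≤ k−1, so N_k = 3 + N_{k-1}.
N_0 = 3
N_1 = 3 + 3 = 6
Explicitly: u, v, w, f3(u), f3(v), f3(w).

6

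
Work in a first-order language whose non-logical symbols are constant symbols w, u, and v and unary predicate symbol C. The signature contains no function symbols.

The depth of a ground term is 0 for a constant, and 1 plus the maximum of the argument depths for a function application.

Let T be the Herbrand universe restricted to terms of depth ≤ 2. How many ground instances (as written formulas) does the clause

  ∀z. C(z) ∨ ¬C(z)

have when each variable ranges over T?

3

Ground terms of depth ≤ 2:
  With no function symbols every ground term is a constant, so there are exactly 3 ground terms at every depth bound.
  N_0 = 3
  N_1 = 3
  N_2 = 3
  Explicitly: w, u, v.
So there are 3 ground terms available for substitution.
The clause has 1 distinct variable (z), which appears in the body. In the free term algebra distinct substitutions yield syntactically distinct ground instances.
Number of ground instances = 3.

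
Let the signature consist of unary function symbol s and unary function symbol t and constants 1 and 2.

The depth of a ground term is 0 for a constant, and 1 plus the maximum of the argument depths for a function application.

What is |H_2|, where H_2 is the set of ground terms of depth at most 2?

14

Let N_k count ground terms of depth at most k. Each non-constant term of depth ≤ k is some function symbol applied to depth-≤(k−1) arguments, giving N_k = 2 + N_{k-1} + N_{k-1}.
N_0 = 2
N_1 = 2 + 2 + 2 = 6
N_2 = 2 + 6 + 6 = 14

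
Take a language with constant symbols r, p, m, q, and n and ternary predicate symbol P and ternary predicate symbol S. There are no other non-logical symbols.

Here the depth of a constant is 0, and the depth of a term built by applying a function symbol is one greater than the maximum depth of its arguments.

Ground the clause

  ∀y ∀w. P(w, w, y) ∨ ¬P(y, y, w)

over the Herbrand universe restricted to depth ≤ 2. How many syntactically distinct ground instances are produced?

25

Ground terms of depth ≤ 2:
  With no function symbols every ground term is a constant, so there are exactly 5 ground terms at every depth bound.
  N_0 = 5
  N_1 = 5
  N_2 = 5
So there are 5 ground terms available for substitution.
Each of y, w ranges independently over the available ground terms, and distinct assignments produce distinct instances.
Number of ground instances = 5^2 = 25.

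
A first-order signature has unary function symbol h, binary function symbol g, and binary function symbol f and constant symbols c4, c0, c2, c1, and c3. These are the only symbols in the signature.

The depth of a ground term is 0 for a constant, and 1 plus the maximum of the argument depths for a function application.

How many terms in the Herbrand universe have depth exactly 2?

7205

Count level by level. With function symbols h/1, g/2, f/2, the terms of depth ≤ k are the 5 constants together with each function applied to depth-≤(k−1) tuples, so N_k = 5 + N_{k-1} + N_{k-1}^2 + N_{k-1}^2.
N_0 = 5
N_1 = 5 + 5 + 5^2 + 5^2 = 60
N_2 = 5 + 60 + 60^2 + 60^2 = 7265
Terms of depth exactly 2: N_2 − N_1 = 7265 − 60 = 7205.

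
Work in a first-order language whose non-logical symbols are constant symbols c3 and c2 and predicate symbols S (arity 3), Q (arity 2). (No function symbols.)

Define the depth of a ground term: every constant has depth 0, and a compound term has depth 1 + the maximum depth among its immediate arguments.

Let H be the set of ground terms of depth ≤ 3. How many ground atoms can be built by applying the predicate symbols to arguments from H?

12

First count ground terms of depth ≤ 3.
With no function symbols every ground term is a constant, so there are exactly 2 ground terms at every depth bound.
N_0 = 2
N_1 = 2
N_2 = 2
N_3 = 2
Explicitly: c3, c2.
So |H| = 2.
For each predicate symbol, the number of ground atoms is |H| raised to its arity; summing:
  S: 2^3 = 8;  Q: 2^2 = 4
Total ground atoms: 8 + 4 = 12.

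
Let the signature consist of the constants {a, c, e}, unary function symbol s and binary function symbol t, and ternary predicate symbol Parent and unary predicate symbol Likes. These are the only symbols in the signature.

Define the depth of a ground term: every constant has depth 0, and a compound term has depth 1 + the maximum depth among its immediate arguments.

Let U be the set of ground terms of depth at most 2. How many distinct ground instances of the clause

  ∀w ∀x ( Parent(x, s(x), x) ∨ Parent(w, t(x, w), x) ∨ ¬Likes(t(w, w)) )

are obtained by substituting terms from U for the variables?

59049

Ground terms of depth ≤ 2:
  Let N_k count ground terms of depth at most k. Each non-constant term of depth ≤ k is some function symbol applied to depth-≤(k−1) arguments, giving N_k = 3 + N_{k-1} + N_{k-1}^2.
  N_0 = 3
  N_1 = 3 + 3 + 3^2 = 15
  N_2 = 3 + 15 + 15^2 = 243
So there are 243 ground terms available for substitution.
There are 2 variables to instantiate (w, x), each occurring in at least one literal, so different choices give different ground instances.
Number of ground instances = 243^2 = 59049.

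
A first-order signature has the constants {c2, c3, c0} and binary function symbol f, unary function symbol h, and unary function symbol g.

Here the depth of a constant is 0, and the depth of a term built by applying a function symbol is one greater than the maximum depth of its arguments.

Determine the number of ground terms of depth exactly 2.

345

Count level by level. With function symbols f/2, h/1, g/1, the terms of depth ≤ k are the 3 constants together with each function applied to depth-≤(k−1) tuples, so N_k = 3 + N_{k-1}^2 + N_{k-1} + N_{k-1}.
N_0 = 3
N_1 = 3 + 3^2 + 3 + 3 = 18
N_2 = 3 + 18^2 + 18 + 18 = 363
Terms of depth exactly 2: N_2 − N_1 = 363 − 18 = 345.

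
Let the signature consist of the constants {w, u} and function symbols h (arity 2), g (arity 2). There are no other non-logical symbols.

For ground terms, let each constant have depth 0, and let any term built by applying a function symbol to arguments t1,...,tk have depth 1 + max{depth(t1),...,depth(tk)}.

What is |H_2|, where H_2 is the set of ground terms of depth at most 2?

202

Let N_k = |{terms of depth ≤ k}|. Then N_0 = 2 and N_k = 2 + N_{k-1}^2 + N_{k-1}^2 for k ≥ 1 (one summand per function symbol, arity giving the exponent).
N_0 = 2
N_1 = 2 + 2^2 + 2^2 = 10
N_2 = 2 + 10^2 + 10^2 = 202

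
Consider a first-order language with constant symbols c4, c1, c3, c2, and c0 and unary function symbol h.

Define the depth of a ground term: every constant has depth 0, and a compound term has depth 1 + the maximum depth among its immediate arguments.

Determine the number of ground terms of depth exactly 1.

Write N_k for the number of ground terms of depth ≤ k. A term of depth ≤ k is either a constant or a function symbol applied to arguments of depth ≤ k−1, so N_k = 5 + N_{k-1}.
N_0 = 5
N_1 = 5 + 5 = 10
Terms of depth exactly 1: N_1 − N_0 = 10 − 5 = 5.

5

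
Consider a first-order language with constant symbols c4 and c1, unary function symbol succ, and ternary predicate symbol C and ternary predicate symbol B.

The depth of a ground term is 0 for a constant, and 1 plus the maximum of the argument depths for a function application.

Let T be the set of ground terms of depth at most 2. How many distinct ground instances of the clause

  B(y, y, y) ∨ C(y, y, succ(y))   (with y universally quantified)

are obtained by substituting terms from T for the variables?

6

Ground terms of depth ≤ 2:
  If N_k denotes the number of depth-≤k ground terms, the 2 constants give N_0 = 2, and each function symbol of arity r contributes N_{k-1}^r new terms at level k: N_k = 2 + N_{k-1}.
  N_0 = 2
  N_1 = 2 + 2 = 4
  N_2 = 2 + 4 = 6
So there are 6 ground terms available for substitution.
The body mentions the single quantified variable y; since ground terms form a free algebra, no two substitutions collapse to the same formula.
Number of ground instances = 6.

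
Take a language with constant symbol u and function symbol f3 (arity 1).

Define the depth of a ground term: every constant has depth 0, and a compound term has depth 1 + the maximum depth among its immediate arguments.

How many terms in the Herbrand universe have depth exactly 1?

1

Count level by level. With function symbols f3/1, the terms of depth ≤ k are the 1 constant together with each function applied to depth-≤(k−1) tuples, so N_k = 1 + N_{k-1}.
N_0 = 1
N_1 = 1 + 1 = 2
Terms of depth exactly 1: N_1 − N_0 = 2 − 1 = 1.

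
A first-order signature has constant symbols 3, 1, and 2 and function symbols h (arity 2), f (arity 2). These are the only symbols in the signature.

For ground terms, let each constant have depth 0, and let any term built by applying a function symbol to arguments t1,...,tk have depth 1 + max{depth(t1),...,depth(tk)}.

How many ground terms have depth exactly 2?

864

Let N_k count ground terms of depth at most k. Each non-constant term of depth ≤ k is some function symbol applied to depth-≤(k−1) arguments, giving N_k = 3 + N_{k-1}^2 + N_{k-1}^2.
N_0 = 3
N_1 = 3 + 3^2 + 3^2 = 21
N_2 = 3 + 21^2 + 21^2 = 885
Terms of depth exactly 2: N_2 − N_1 = 885 − 21 = 864.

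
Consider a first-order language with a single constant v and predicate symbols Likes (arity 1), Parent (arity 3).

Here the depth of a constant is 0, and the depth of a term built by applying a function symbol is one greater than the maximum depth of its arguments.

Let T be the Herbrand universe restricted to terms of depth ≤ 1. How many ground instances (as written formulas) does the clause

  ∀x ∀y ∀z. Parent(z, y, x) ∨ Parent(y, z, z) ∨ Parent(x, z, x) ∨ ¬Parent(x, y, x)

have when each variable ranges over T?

1

Ground terms of depth ≤ 1:
  With no function symbols every ground term is a constant, so there is exactly 1 ground term at every depth bound.
  N_0 = 1
  N_1 = 1
  Explicitly: v.
So there is exactly 1 ground term available for substitution.
There are 3 variables to instantiate (x, y, z), each occurring in at least one literal, so different choices give different ground instances.
Number of ground instances = 1^3 = 1.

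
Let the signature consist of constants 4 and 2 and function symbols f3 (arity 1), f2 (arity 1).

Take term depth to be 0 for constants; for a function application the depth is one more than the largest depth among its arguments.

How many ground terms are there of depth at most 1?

If N_k denotes the number of depth-≤k ground terms, the 2 constants give N_0 = 2, and each function symbol of arity r contributes N_{k-1}^r new terms at level k: N_k = 2 + N_{k-1} + N_{k-1}.
N_0 = 2
N_1 = 2 + 2 + 2 = 6
Explicitly: 4, 2, f3(4), f3(2), f2(4), f2(2).

6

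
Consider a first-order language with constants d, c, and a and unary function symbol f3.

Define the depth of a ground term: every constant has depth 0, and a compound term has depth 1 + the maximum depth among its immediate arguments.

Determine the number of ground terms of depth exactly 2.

3

Let N_k = |{terms of depth ≤ k}|. Then N_0 = 3 and N_k = 3 + N_{k-1} for k ≥ 1 (one summand per function symbol, arity giving the exponent).
N_0 = 3
N_1 = 3 + 3 = 6
N_2 = 3 + 6 = 9
Terms of depth exactly 2: N_2 − N_1 = 9 − 6 = 3.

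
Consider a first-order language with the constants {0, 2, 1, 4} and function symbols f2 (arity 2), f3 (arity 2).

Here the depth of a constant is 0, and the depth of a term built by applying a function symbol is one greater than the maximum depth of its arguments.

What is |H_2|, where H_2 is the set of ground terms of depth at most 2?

2596

If N_k denotes the number of depth-≤k ground terms, the 4 constants give N_0 = 4, and each function symbol of arity r contributes N_{k-1}^r new terms at level k: N_k = 4 + N_{k-1}^2 + N_{k-1}^2.
N_0 = 4
N_1 = 4 + 4^2 + 4^2 = 36
N_2 = 4 + 36^2 + 36^2 = 2596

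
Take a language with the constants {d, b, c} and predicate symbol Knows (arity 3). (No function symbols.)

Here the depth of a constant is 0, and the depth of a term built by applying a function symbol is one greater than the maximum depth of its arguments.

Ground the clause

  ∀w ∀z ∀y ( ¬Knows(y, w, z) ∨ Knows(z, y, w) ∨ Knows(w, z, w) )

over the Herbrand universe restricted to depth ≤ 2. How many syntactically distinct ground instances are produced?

Ground terms of depth ≤ 2:
  With no function symbols every ground term is a constant, so there are exactly 3 ground terms at every depth bound.
  N_0 = 3
  N_1 = 3
  N_2 = 3
  Explicitly: d, b, c.
So there are 3 ground terms available for substitution.
There are 3 variables to instantiate (w, z, y), each occurring in at least one literal, so different choices give different ground instances.
Number of ground instances = 3^3 = 27.

27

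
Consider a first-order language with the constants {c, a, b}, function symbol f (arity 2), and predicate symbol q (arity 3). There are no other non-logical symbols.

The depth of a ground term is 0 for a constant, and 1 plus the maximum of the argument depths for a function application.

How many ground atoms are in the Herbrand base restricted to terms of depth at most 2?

First count ground terms of depth ≤ 2.
If N_k denotes the number of depth-≤k ground terms, the 3 constants give N_0 = 3, and each function symbol of arity r contributes N_{k-1}^r new terms at level k: N_k = 3 + N_{k-1}^2.
N_0 = 3
N_1 = 3 + 3^2 = 12
N_2 = 3 + 12^2 = 147
So |H| = 147.
Ground atoms are formed by filling each argument slot of a predicate with a term from H, so an r-ary predicate gives |H|^r atoms:
  q: 147^3 = 3176523
Total ground atoms: 3176523.

3176523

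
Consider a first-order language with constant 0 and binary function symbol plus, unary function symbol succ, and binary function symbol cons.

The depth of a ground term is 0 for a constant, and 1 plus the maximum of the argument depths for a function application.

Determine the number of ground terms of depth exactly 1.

Let N_k = |{terms of depth ≤ k}|. Then N_0 = 1 and N_k = 1 + N_{k-1}^2 + N_{k-1} + N_{k-1}^2 for k ≥ 1 (one summand per function symbol, arity giving the exponent).
N_0 = 1
N_1 = 1 + 1^2 + 1 + 1^2 = 4
Terms of depth exactly 1: N_1 − N_0 = 4 − 1 = 3.

3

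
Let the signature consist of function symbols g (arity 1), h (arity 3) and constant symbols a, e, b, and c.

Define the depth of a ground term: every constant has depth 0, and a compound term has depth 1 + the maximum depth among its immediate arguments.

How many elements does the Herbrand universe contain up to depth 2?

373324

Let N_k = |{terms of depth ≤ k}|. Then N_0 = 4 and N_k = 4 + N_{k-1} + N_{k-1}^3 for k ≥ 1 (one summand per function symbol, arity giving the exponent).
N_0 = 4
N_1 = 4 + 4 + 4^3 = 72
N_2 = 4 + 72 + 72^3 = 373324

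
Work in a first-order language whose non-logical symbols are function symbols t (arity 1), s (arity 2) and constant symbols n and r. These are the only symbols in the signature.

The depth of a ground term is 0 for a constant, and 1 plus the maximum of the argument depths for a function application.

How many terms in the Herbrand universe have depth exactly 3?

5478

Write N_k for the number of ground terms of depth ≤ k. A term of depth ≤ k is either a constant or a function symbol applied to arguments of depth ≤ k−1, so N_k = 2 + N_{k-1} + N_{k-1}^2.
N_0 = 2
N_1 = 2 + 2 + 2^2 = 8
N_2 = 2 + 8 + 8^2 = 74
N_3 = 2 + 74 + 74^2 = 5552
Terms of depth exactly 3: N_3 − N_2 = 5552 − 74 = 5478.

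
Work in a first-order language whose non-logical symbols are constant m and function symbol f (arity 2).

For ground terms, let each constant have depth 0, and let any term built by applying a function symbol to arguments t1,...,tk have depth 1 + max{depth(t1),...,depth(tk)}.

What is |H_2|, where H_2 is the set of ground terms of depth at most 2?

5

Let N_k count ground terms of depth at most k. Each non-constant term of depth ≤ k is some function symbol applied to depth-≤(k−1) arguments, giving N_k = 1 + N_{k-1}^2.
N_0 = 1
N_1 = 1 + 1^2 = 2
N_2 = 1 + 2^2 = 5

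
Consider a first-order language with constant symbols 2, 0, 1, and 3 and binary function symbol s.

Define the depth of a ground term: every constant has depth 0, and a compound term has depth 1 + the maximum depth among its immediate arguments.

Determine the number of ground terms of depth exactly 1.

16

Let N_k = |{terms of depth ≤ k}|. Then N_0 = 4 and N_k = 4 + N_{k-1}^2 for k ≥ 1 (one summand per function symbol, arity giving the exponent).
N_0 = 4
N_1 = 4 + 4^2 = 20
Terms of depth exactly 1: N_1 − N_0 = 20 − 4 = 16.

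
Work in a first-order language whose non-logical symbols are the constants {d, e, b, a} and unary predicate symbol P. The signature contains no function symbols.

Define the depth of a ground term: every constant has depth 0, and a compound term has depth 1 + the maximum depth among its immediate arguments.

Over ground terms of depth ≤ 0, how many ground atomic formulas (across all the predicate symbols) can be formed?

First count ground terms of depth ≤ 0.
With no function symbols every ground term is a constant, so there are exactly 4 ground terms at every depth bound.
N_0 = 4
Explicitly: d, e, b, a.
So |H| = 4.
Each predicate of arity r yields |H|^r ground atoms (one per choice of an r-tuple from H):
  P: 4
Total ground atoms: 4.

4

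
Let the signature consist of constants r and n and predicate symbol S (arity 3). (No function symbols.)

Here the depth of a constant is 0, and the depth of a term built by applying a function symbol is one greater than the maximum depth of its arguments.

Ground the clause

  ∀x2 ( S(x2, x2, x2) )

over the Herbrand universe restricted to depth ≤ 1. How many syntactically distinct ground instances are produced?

Ground terms of depth ≤ 1:
  With no function symbols every ground term is a constant, so there are exactly 2 ground terms at every depth bound.
  N_0 = 2
  N_1 = 2
So there are 2 ground terms available for substitution.
There is 1 variable to instantiate (x2),  occurring in at least one literal, so different choices give different ground instances.
Number of ground instances = 2.

2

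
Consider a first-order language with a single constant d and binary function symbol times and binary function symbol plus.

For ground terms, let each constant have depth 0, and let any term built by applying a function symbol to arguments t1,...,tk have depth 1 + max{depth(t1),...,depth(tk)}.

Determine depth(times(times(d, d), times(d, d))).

depth(times(d, d)) = 1 + max(0, 0) = 1
depth(times(times(d, d), times(d, d))) = 1 + max(1, 1) = 2

2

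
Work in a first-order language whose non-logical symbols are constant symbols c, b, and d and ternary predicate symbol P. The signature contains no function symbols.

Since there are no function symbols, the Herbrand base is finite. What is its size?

With no function symbols, the Herbrand universe is just the 3 constants.
Ground atoms per predicate: P: 3^3 = 27.
Herbrand base size = 27 = 27.

27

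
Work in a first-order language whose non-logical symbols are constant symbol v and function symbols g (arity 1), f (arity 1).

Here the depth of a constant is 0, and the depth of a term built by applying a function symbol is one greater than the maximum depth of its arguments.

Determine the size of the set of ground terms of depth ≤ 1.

3

If N_k denotes the number of depth-≤k ground terms, the 1 constant gives N_0 = 1, and each function symbol of arity r contributes N_{k-1}^r new terms at level k: N_k = 1 + N_{k-1} + N_{k-1}.
N_0 = 1
N_1 = 1 + 1 + 1 = 3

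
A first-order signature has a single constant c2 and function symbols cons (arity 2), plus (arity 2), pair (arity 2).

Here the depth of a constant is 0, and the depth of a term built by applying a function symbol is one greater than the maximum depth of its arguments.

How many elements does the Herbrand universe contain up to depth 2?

49

Write N_k for the number of ground terms of depth ≤ k. A term of depth ≤ k is either a constant or a function symbol applied to arguments of depth ≤ k−1, so N_k = 1 + N_{k-1}^2 + N_{k-1}^2 + N_{k-1}^2.
N_0 = 1
N_1 = 1 + 1^2 + 1^2 + 1^2 = 4
N_2 = 1 + 4^2 + 4^2 + 4^2 = 49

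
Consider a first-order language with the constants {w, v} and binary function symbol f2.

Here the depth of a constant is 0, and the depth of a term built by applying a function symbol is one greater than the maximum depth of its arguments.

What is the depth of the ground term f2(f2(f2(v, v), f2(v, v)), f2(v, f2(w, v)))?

depth(f2(v, v)) = 1 + max(0, 0) = 1
depth(f2(f2(v, v), f2(v, v))) = 1 + max(1, 1) = 2
depth(f2(w, v)) = 1 + max(0, 0) = 1
depth(f2(v, f2(w, v))) = 1 + max(0, 1) = 2
depth(f2(f2(f2(v, v), f2(v, v)), f2(v, f2(w, v)))) = 1 + max(2, 2) = 3

3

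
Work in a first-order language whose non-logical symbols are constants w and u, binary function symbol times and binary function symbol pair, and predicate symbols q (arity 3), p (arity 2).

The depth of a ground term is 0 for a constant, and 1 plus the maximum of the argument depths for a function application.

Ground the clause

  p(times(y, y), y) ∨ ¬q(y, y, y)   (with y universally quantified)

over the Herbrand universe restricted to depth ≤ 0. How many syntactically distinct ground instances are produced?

2

Ground terms of depth ≤ 0:
  Count level by level. With function symbols times/2, pair/2, the terms of depth ≤ k are the 2 constants together with each function applied to depth-≤(k−1) tuples, so N_k = 2 + N_{k-1}^2 + N_{k-1}^2.
  N_0 = 2
So there are 2 ground terms available for substitution.
The variable y ranges independently over the available ground terms, and distinct assignments produce distinct instances.
Number of ground instances = 2.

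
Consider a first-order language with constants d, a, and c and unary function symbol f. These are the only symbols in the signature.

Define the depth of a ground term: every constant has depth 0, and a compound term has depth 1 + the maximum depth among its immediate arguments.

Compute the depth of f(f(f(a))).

3

depth(f(a)) = 1 + depth(a) = 1 + 0 = 1
depth(f(f(a))) = 1 + depth(f(a)) = 1 + 1 = 2
depth(f(f(f(a)))) = 1 + depth(f(f(a))) = 1 + 2 = 3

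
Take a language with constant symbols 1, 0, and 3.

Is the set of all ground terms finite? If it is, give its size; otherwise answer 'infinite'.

There are no function symbols, so every ground term is one of the 3 constants.
The Herbrand universe is {1, 0, 3}, which is finite with 3 elements.

3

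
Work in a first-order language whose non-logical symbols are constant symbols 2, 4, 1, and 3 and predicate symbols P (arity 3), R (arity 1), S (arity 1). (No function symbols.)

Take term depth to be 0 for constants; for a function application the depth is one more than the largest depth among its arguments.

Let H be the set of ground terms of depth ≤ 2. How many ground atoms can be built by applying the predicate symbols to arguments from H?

First count ground terms of depth ≤ 2.
With no function symbols every ground term is a constant, so there are exactly 4 ground terms at every depth bound.
N_0 = 4
N_1 = 4
N_2 = 4
Explicitly: 2, 4, 1, 3.
So |H| = 4.
For each predicate symbol, the number of ground atoms is |H| raised to its arity; summing:
  P: 4^3 = 64;  R: 4;  S: 4
Total ground atoms: 64 + 4 + 4 = 72.

72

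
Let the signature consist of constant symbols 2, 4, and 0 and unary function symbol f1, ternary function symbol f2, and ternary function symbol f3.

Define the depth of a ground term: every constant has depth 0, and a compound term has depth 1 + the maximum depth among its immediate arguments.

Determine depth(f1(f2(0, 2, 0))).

depth(f2(0, 2, 0)) = 1 + max(0, 0, 0) = 1
depth(f1(f2(0, 2, 0))) = 1 + depth(f2(0, 2, 0)) = 1 + 1 = 2

2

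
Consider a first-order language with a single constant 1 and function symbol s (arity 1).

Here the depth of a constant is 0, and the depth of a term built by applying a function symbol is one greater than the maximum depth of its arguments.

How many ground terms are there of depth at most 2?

If N_k denotes the number of depth-≤k ground terms, the 1 constant gives N_0 = 1, and each function symbol of arity r contributes N_{k-1}^r new terms at level k: N_k = 1 + N_{k-1}.
N_0 = 1
N_1 = 1 + 1 = 2
N_2 = 1 + 2 = 3

3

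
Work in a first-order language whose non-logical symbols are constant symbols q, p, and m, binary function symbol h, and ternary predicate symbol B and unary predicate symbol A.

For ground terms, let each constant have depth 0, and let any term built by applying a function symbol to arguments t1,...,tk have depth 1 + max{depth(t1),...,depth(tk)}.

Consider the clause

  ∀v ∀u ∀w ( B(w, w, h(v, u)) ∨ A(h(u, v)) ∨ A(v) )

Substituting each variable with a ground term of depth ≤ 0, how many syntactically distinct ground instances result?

27

Ground terms of depth ≤ 0:
  Let N_k count ground terms of depth at most k. Each non-constant term of depth ≤ k is some function symbol applied to depth-≤(k−1) arguments, giving N_k = 3 + N_{k-1}^2.
  N_0 = 3
  Explicitly: q, p, m.
So there are 3 ground terms available for substitution.
The clause has 3 distinct variables (v, u, w), each appearing in the body. In the free term algebra distinct substitutions yield syntactically distinct ground instances.
Number of ground instances = 3^3 = 27.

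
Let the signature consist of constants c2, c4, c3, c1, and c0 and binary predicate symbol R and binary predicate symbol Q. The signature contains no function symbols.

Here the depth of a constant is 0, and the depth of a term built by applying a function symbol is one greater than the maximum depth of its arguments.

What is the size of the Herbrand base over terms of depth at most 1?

First count ground terms of depth ≤ 1.
With no function symbols every ground term is a constant, so there are exactly 5 ground terms at every depth bound.
N_0 = 5
N_1 = 5
Explicitly: c2, c4, c3, c1, c0.
So |H| = 5.
Each predicate of arity r yields |H|^r ground atoms (one per choice of an r-tuple from H):
  R: 5^2 = 25;  Q: 5^2 = 25
Total ground atoms: 25 + 25 = 50.

50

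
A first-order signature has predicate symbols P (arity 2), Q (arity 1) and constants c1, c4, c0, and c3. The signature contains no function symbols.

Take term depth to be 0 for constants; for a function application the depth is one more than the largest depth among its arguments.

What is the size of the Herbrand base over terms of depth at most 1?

20

First count ground terms of depth ≤ 1.
With no function symbols every ground term is a constant, so there are exactly 4 ground terms at every depth bound.
N_0 = 4
N_1 = 4
Explicitly: c1, c4, c0, c3.
So |H| = 4.
A ground atom is a predicate applied to a tuple of terms from H, so the count is the sum over predicates of |H|^arity:
  P: 4^2 = 16;  Q: 4
Total ground atoms: 16 + 4 = 20.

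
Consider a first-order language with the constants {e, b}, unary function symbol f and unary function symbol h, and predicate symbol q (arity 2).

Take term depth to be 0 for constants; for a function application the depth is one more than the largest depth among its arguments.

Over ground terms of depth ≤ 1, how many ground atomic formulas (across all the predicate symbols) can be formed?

First count ground terms of depth ≤ 1.
Let N_k = |{terms of depth ≤ k}|. Then N_0 = 2 and N_k = 2 + N_{k-1} + N_{k-1} for k ≥ 1 (one summand per function symbol, arity giving the exponent).
N_0 = 2
N_1 = 2 + 2 + 2 = 6
Explicitly: e, b, f(e), f(b), h(e), h(b).
So |H| = 6.
A ground atom is a predicate applied to a tuple of terms from H, so the count is the sum over predicates of |H|^arity:
  q: 6^2 = 36
Total ground atoms: 36.

36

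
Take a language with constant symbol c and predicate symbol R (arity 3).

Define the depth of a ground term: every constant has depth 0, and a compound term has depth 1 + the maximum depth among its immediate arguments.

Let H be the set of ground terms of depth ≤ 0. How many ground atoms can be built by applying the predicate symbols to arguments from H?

1

First count ground terms of depth ≤ 0.
With no function symbols every ground term is a constant, so there is exactly 1 ground term at every depth bound.
N_0 = 1
Explicitly: c.
So |H| = 1.
A ground atom is a predicate applied to a tuple of terms from H, so the count is the sum over predicates of |H|^arity:
  R: 1^3 = 1
Total ground atoms: 1.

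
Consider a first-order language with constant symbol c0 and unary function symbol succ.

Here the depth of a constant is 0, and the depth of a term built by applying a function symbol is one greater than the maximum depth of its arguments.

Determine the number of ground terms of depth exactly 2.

1

Let N_k count ground terms of depth at most k. Each non-constant term of depth ≤ k is some function symbol applied to depth-≤(k−1) arguments, giving N_k = 1 + N_{k-1}.
N_0 = 1
N_1 = 1 + 1 = 2
N_2 = 1 + 2 = 3
Terms of depth exactly 2: N_2 − N_1 = 3 − 2 = 1.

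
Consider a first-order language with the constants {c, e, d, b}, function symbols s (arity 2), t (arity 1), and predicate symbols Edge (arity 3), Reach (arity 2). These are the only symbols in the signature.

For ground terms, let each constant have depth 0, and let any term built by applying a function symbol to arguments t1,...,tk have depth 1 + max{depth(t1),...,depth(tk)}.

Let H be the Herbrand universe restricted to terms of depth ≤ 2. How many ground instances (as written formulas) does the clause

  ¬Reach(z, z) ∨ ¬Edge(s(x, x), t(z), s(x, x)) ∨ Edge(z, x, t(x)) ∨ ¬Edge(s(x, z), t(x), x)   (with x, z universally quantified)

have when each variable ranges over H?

Ground terms of depth ≤ 2:
  If N_k denotes the number of depth-≤k ground terms, the 4 constants give N_0 = 4, and each function symbol of arity r contributes N_{k-1}^r new terms at level k: N_k = 4 + N_{k-1}^2 + N_{k-1}.
  N_0 = 4
  N_1 = 4 + 4^2 + 4 = 24
  N_2 = 4 + 24^2 + 24 = 604
So there are 604 ground terms available for substitution.
There are 2 variables to instantiate (x, z), each occurring in at least one literal, so different choices give different ground instances.
Number of ground instances = 604^2 = 364816.

364816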